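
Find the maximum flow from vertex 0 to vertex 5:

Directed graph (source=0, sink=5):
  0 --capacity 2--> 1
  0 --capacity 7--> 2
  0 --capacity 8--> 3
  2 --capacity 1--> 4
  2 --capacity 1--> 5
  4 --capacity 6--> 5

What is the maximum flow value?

Computing max flow:
  Flow on (0->2): 2/7
  Flow on (2->4): 1/1
  Flow on (2->5): 1/1
  Flow on (4->5): 1/6
Maximum flow = 2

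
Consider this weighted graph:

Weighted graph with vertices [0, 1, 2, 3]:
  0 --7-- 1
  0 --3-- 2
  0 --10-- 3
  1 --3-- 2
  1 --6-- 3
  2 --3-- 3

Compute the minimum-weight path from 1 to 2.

Using Dijkstra's algorithm from vertex 1:
Shortest path: 1 -> 2
Total weight: 3 = 3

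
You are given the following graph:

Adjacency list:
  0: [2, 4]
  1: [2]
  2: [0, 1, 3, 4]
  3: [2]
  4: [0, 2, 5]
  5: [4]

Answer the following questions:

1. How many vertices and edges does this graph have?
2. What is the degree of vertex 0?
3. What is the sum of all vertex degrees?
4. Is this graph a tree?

Count: 6 vertices, 6 edges.
Vertex 0 has neighbors [2, 4], degree = 2.
Handshaking lemma: 2 * 6 = 12.
A tree on 6 vertices has 5 edges. This graph has 6 edges (1 extra). Not a tree.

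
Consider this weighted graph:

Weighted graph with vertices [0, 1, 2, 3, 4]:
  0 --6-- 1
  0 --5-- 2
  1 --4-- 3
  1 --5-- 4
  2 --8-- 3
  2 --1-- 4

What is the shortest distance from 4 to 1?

Using Dijkstra's algorithm from vertex 4:
Shortest path: 4 -> 1
Total weight: 5 = 5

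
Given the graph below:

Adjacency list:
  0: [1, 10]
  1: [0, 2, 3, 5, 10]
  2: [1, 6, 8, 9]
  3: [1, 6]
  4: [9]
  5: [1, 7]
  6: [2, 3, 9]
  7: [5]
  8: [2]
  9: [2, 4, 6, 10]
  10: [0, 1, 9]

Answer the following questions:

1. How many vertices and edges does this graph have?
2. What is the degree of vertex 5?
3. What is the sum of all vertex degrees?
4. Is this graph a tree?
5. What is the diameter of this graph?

Count: 11 vertices, 14 edges.
Vertex 5 has neighbors [1, 7], degree = 2.
Handshaking lemma: 2 * 14 = 28.
A tree on 11 vertices has 10 edges. This graph has 14 edges (4 extra). Not a tree.
Diameter (longest shortest path) = 5.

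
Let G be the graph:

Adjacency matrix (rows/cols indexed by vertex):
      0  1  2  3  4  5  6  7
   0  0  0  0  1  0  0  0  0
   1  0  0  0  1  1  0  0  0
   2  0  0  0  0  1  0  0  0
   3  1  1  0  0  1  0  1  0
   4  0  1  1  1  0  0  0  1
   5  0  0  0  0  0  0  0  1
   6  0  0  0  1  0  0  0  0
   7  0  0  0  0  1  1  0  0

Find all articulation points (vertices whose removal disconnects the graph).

An articulation point is a vertex whose removal disconnects the graph.
Articulation points: [3, 4, 7]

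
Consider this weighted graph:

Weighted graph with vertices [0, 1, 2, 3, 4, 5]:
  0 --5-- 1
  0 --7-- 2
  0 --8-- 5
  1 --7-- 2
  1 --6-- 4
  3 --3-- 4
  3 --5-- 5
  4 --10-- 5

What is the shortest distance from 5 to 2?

Using Dijkstra's algorithm from vertex 5:
Shortest path: 5 -> 0 -> 2
Total weight: 8 + 7 = 15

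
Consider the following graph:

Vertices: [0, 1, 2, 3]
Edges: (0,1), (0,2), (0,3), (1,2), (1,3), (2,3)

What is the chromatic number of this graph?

The graph has a maximum clique of size 4 (lower bound on chromatic number).
A valid 4-coloring: {0: 0, 1: 1, 2: 2, 3: 3}.
Chromatic number = 4.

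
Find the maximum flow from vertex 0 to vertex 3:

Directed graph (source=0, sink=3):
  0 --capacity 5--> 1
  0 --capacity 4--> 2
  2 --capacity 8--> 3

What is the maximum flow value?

Computing max flow:
  Flow on (0->2): 4/4
  Flow on (2->3): 4/8
Maximum flow = 4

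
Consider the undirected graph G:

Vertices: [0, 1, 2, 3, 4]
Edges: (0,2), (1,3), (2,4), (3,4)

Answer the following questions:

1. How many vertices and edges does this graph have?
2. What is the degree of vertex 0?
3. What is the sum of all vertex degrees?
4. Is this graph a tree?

Count: 5 vertices, 4 edges.
Vertex 0 has neighbors [2], degree = 1.
Handshaking lemma: 2 * 4 = 8.
A graph is a tree iff it is connected and has exactly n-1 edges. This graph is connected (all 5 vertices in one component) and has 5-1 = 4 edges. It is a tree.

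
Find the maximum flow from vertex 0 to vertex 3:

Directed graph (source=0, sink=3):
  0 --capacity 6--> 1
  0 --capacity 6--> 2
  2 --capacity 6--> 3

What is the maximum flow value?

Computing max flow:
  Flow on (0->2): 6/6
  Flow on (2->3): 6/6
Maximum flow = 6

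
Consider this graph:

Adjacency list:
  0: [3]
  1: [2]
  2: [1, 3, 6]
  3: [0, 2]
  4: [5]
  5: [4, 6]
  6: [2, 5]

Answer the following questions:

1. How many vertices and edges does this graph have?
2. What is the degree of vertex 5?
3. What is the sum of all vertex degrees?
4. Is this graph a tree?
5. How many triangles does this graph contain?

Count: 7 vertices, 6 edges.
Vertex 5 has neighbors [4, 6], degree = 2.
Handshaking lemma: 2 * 6 = 12.
A graph is a tree iff it is connected and has exactly n-1 edges. This graph is connected (all 7 vertices in one component) and has 7-1 = 6 edges. It is a tree.
Number of triangles = 0.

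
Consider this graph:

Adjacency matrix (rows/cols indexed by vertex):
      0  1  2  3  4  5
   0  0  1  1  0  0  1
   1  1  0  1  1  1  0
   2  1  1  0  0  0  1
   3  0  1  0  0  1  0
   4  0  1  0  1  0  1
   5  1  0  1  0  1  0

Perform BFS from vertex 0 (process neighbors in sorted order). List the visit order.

BFS from vertex 0 (neighbors processed in ascending order):
Visit order: 0, 1, 2, 5, 3, 4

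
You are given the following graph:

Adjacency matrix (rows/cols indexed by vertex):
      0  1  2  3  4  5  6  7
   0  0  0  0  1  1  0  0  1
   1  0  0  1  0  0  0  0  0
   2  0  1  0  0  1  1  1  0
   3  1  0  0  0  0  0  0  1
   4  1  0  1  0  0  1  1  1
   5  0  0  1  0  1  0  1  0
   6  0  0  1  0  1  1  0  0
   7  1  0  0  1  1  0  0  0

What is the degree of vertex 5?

Vertex 5 has neighbors [2, 4, 6], so deg(5) = 3.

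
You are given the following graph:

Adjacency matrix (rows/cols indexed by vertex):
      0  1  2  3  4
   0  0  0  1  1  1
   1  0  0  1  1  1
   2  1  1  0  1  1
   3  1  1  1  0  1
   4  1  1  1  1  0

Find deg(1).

Vertex 1 has neighbors [2, 3, 4], so deg(1) = 3.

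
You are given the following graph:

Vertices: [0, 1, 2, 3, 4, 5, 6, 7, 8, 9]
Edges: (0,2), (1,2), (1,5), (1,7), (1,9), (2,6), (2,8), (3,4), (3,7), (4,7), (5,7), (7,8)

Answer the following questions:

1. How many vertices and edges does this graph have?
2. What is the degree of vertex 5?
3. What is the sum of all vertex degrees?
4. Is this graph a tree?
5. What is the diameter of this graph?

Count: 10 vertices, 12 edges.
Vertex 5 has neighbors [1, 7], degree = 2.
Handshaking lemma: 2 * 12 = 24.
A tree on 10 vertices has 9 edges. This graph has 12 edges (3 extra). Not a tree.
Diameter (longest shortest path) = 4.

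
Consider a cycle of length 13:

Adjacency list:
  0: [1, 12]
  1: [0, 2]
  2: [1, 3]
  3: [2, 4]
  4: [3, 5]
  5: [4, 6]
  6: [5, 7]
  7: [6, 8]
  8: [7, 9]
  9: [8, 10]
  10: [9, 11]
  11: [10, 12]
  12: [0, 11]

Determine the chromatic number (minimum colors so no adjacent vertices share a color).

This is an odd cycle (C_13). Odd cycles are not bipartite (any 2-coloring forces two adjacent vertices to match), and 3 colors suffice.
Chromatic number = 3.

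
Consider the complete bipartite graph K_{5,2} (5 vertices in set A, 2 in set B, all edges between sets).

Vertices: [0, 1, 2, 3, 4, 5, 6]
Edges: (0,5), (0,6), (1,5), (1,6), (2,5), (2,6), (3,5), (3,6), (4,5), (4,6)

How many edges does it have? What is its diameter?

K_{5,2} has 5 * 2 = 10 edges.
Any vertex reaches any opposite-side vertex in 1 step; same-side vertices reach in 2 steps via any opposite-side vertex.
Diameter = 2.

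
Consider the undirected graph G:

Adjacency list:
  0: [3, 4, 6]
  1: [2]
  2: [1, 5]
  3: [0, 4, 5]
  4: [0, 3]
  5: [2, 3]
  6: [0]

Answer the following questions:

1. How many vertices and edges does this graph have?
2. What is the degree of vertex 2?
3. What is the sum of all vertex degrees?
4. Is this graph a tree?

Count: 7 vertices, 7 edges.
Vertex 2 has neighbors [1, 5], degree = 2.
Handshaking lemma: 2 * 7 = 14.
A tree on 7 vertices has 6 edges. This graph has 7 edges (1 extra). Not a tree.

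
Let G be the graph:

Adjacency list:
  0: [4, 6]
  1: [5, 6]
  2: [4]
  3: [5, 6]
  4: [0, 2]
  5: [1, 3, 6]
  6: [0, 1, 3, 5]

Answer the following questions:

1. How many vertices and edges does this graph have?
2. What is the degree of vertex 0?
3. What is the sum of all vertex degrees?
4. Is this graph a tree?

Count: 7 vertices, 8 edges.
Vertex 0 has neighbors [4, 6], degree = 2.
Handshaking lemma: 2 * 8 = 16.
A tree on 7 vertices has 6 edges. This graph has 8 edges (2 extra). Not a tree.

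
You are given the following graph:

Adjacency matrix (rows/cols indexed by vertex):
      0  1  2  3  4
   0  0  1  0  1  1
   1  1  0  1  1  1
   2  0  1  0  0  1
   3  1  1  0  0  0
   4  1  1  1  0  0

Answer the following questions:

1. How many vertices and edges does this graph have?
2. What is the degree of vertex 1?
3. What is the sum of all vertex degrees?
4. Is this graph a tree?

Count: 5 vertices, 7 edges.
Vertex 1 has neighbors [0, 2, 3, 4], degree = 4.
Handshaking lemma: 2 * 7 = 14.
A tree on 5 vertices has 4 edges. This graph has 7 edges (3 extra). Not a tree.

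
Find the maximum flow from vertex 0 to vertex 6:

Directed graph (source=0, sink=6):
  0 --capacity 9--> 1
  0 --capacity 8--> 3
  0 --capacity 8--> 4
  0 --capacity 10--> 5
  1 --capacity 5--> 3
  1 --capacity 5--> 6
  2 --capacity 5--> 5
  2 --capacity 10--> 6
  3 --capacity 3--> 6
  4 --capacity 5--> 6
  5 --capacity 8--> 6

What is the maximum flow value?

Computing max flow:
  Flow on (0->1): 5/9
  Flow on (0->3): 3/8
  Flow on (0->4): 5/8
  Flow on (0->5): 8/10
  Flow on (1->6): 5/5
  Flow on (3->6): 3/3
  Flow on (4->6): 5/5
  Flow on (5->6): 8/8
Maximum flow = 21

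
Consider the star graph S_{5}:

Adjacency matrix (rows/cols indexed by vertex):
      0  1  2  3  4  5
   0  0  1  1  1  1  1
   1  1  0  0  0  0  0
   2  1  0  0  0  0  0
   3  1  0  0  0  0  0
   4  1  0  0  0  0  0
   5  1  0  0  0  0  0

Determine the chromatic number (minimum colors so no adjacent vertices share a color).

S_{5} has one hub adjacent to 5 leaves; leaves are pairwise non-adjacent.
Color the hub 0 and every leaf 1.
Chromatic number = 2.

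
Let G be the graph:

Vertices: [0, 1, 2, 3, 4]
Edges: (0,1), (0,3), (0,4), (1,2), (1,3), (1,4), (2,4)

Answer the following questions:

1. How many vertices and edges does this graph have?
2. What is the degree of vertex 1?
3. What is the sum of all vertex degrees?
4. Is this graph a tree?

Count: 5 vertices, 7 edges.
Vertex 1 has neighbors [0, 2, 3, 4], degree = 4.
Handshaking lemma: 2 * 7 = 14.
A tree on 5 vertices has 4 edges. This graph has 7 edges (3 extra). Not a tree.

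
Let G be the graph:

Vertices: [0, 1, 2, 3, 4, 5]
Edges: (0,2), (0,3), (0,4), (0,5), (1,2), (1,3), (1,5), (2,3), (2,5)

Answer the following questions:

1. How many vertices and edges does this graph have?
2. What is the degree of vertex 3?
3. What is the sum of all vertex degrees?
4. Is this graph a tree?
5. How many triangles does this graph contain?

Count: 6 vertices, 9 edges.
Vertex 3 has neighbors [0, 1, 2], degree = 3.
Handshaking lemma: 2 * 9 = 18.
A tree on 6 vertices has 5 edges. This graph has 9 edges (4 extra). Not a tree.
Number of triangles = 4.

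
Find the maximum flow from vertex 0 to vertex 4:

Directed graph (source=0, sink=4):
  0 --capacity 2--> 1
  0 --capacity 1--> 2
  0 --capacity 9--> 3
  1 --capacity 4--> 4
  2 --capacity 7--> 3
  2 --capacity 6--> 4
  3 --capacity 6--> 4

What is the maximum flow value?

Computing max flow:
  Flow on (0->1): 2/2
  Flow on (0->2): 1/1
  Flow on (0->3): 6/9
  Flow on (1->4): 2/4
  Flow on (2->4): 1/6
  Flow on (3->4): 6/6
Maximum flow = 9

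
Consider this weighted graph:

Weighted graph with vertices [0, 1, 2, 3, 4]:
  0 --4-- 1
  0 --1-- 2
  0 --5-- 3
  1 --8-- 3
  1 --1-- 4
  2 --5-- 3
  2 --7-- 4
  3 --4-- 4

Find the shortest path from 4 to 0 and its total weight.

Using Dijkstra's algorithm from vertex 4:
Shortest path: 4 -> 1 -> 0
Total weight: 1 + 4 = 5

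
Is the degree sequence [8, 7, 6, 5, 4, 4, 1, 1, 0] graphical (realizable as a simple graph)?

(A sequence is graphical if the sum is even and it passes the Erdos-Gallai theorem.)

Sum of degrees = 36. Sum is even but fails Erdos-Gallai. The sequence is NOT graphical.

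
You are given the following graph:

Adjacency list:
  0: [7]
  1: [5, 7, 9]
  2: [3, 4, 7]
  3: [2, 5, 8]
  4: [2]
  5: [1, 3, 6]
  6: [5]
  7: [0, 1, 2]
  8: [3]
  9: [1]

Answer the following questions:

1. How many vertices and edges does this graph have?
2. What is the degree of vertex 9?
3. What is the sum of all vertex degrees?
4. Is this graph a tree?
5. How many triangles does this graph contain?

Count: 10 vertices, 10 edges.
Vertex 9 has neighbors [1], degree = 1.
Handshaking lemma: 2 * 10 = 20.
A tree on 10 vertices has 9 edges. This graph has 10 edges (1 extra). Not a tree.
Number of triangles = 0.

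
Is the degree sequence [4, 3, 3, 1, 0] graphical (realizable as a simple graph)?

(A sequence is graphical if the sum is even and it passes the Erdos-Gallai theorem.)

Sum of degrees = 11. Sum is odd, so the sequence is NOT graphical.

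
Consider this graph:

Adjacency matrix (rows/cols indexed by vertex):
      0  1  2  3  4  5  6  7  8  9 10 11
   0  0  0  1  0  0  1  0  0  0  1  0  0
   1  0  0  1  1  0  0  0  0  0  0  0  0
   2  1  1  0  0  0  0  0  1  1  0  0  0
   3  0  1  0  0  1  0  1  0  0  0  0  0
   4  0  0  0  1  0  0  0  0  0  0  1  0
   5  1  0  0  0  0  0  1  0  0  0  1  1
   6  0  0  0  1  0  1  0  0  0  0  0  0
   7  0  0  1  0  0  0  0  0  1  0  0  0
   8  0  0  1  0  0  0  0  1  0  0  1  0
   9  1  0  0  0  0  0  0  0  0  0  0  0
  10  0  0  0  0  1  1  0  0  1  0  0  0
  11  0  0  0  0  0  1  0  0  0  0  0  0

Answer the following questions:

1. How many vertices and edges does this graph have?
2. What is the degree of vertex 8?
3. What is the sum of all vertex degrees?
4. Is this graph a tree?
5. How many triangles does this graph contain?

Count: 12 vertices, 15 edges.
Vertex 8 has neighbors [2, 7, 10], degree = 3.
Handshaking lemma: 2 * 15 = 30.
A tree on 12 vertices has 11 edges. This graph has 15 edges (4 extra). Not a tree.
Number of triangles = 1.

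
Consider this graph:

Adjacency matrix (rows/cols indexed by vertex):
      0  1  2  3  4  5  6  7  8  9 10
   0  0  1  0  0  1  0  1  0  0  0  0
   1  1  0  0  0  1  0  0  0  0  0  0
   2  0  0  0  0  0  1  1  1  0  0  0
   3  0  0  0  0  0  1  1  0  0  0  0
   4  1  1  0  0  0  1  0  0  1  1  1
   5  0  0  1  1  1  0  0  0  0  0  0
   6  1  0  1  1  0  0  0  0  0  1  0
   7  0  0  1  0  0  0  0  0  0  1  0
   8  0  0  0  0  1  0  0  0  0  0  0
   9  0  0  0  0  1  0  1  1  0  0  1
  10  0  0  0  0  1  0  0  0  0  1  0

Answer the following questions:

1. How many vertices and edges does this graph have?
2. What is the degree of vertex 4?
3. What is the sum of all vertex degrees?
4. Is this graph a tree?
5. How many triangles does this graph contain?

Count: 11 vertices, 16 edges.
Vertex 4 has neighbors [0, 1, 5, 8, 9, 10], degree = 6.
Handshaking lemma: 2 * 16 = 32.
A tree on 11 vertices has 10 edges. This graph has 16 edges (6 extra). Not a tree.
Number of triangles = 2.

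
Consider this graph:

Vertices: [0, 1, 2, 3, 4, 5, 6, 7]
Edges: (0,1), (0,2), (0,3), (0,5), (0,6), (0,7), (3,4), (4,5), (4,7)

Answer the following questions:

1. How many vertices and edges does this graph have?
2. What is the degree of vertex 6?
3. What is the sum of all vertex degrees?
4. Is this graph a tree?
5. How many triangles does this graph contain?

Count: 8 vertices, 9 edges.
Vertex 6 has neighbors [0], degree = 1.
Handshaking lemma: 2 * 9 = 18.
A tree on 8 vertices has 7 edges. This graph has 9 edges (2 extra). Not a tree.
Number of triangles = 0.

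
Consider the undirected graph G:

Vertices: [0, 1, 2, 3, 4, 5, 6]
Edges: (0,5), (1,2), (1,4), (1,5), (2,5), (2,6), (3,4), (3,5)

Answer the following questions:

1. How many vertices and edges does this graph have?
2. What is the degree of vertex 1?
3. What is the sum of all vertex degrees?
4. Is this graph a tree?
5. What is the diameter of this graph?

Count: 7 vertices, 8 edges.
Vertex 1 has neighbors [2, 4, 5], degree = 3.
Handshaking lemma: 2 * 8 = 16.
A tree on 7 vertices has 6 edges. This graph has 8 edges (2 extra). Not a tree.
Diameter (longest shortest path) = 3.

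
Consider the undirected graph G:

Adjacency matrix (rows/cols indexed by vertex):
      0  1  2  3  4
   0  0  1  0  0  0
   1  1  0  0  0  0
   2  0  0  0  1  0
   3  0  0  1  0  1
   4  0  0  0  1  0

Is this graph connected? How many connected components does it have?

Checking connectivity: the graph has 2 connected component(s).
Components: [[0, 1], [2, 3, 4]]. The graph is NOT connected.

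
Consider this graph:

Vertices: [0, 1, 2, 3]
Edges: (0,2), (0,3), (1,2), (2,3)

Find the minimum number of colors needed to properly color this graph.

The graph has a maximum clique of size 3 (lower bound on chromatic number).
A valid 3-coloring: {0: 1, 1: 1, 2: 0, 3: 2}.
Chromatic number = 3.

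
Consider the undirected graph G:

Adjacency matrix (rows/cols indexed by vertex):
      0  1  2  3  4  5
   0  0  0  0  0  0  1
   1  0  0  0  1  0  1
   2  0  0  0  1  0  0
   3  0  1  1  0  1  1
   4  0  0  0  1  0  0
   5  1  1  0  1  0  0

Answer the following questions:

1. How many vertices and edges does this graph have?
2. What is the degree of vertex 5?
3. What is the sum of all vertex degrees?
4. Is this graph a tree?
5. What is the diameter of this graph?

Count: 6 vertices, 6 edges.
Vertex 5 has neighbors [0, 1, 3], degree = 3.
Handshaking lemma: 2 * 6 = 12.
A tree on 6 vertices has 5 edges. This graph has 6 edges (1 extra). Not a tree.
Diameter (longest shortest path) = 3.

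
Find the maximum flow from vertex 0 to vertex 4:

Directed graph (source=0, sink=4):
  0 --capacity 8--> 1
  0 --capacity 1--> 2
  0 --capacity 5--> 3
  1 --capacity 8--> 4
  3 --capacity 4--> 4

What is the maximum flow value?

Computing max flow:
  Flow on (0->1): 8/8
  Flow on (0->3): 4/5
  Flow on (1->4): 8/8
  Flow on (3->4): 4/4
Maximum flow = 12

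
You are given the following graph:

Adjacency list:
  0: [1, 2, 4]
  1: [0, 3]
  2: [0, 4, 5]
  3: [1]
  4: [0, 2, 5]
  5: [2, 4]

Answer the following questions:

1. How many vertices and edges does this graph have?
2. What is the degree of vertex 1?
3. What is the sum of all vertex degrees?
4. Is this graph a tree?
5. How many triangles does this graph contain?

Count: 6 vertices, 7 edges.
Vertex 1 has neighbors [0, 3], degree = 2.
Handshaking lemma: 2 * 7 = 14.
A tree on 6 vertices has 5 edges. This graph has 7 edges (2 extra). Not a tree.
Number of triangles = 2.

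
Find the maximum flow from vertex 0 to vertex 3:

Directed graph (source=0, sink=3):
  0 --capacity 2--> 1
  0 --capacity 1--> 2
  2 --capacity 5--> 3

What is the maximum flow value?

Computing max flow:
  Flow on (0->2): 1/1
  Flow on (2->3): 1/5
Maximum flow = 1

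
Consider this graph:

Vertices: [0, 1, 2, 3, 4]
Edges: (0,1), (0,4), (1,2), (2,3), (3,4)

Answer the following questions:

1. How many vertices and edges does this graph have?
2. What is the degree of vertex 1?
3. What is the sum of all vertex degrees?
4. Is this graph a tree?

Count: 5 vertices, 5 edges.
Vertex 1 has neighbors [0, 2], degree = 2.
Handshaking lemma: 2 * 5 = 10.
A tree on 5 vertices has 4 edges. This graph has 5 edges (1 extra). Not a tree.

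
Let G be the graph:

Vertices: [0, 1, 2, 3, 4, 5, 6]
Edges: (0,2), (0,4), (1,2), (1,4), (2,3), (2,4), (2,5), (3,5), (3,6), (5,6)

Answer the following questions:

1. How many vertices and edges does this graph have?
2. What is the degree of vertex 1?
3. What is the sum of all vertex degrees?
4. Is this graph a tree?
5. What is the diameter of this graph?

Count: 7 vertices, 10 edges.
Vertex 1 has neighbors [2, 4], degree = 2.
Handshaking lemma: 2 * 10 = 20.
A tree on 7 vertices has 6 edges. This graph has 10 edges (4 extra). Not a tree.
Diameter (longest shortest path) = 3.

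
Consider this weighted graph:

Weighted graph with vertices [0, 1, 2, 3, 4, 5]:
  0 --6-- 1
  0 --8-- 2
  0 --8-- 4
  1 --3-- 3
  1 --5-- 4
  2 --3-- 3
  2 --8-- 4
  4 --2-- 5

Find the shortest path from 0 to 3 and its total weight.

Using Dijkstra's algorithm from vertex 0:
Shortest path: 0 -> 1 -> 3
Total weight: 6 + 3 = 9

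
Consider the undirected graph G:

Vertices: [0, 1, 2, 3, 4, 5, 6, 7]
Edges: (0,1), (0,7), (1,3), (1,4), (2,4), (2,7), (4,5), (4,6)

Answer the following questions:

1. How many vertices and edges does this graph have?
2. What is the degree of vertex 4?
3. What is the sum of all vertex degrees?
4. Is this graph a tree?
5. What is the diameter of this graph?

Count: 8 vertices, 8 edges.
Vertex 4 has neighbors [1, 2, 5, 6], degree = 4.
Handshaking lemma: 2 * 8 = 16.
A tree on 8 vertices has 7 edges. This graph has 8 edges (1 extra). Not a tree.
Diameter (longest shortest path) = 3.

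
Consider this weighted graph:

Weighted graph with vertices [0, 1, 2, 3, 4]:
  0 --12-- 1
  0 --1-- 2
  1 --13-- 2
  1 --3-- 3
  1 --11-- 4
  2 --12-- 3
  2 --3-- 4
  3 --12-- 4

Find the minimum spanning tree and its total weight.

Applying Kruskal's algorithm (sort edges by weight, add if no cycle):
  Add (0,2) w=1
  Add (1,3) w=3
  Add (2,4) w=3
  Add (1,4) w=11
  Skip (0,1) w=12 (creates cycle)
  Skip (2,3) w=12 (creates cycle)
  Skip (3,4) w=12 (creates cycle)
  Skip (1,2) w=13 (creates cycle)
MST weight = 18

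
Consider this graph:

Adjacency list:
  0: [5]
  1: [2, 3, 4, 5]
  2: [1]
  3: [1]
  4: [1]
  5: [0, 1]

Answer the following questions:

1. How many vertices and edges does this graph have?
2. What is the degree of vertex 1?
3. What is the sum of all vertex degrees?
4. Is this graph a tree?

Count: 6 vertices, 5 edges.
Vertex 1 has neighbors [2, 3, 4, 5], degree = 4.
Handshaking lemma: 2 * 5 = 10.
A graph is a tree iff it is connected and has exactly n-1 edges. This graph is connected (all 6 vertices in one component) and has 6-1 = 5 edges. It is a tree.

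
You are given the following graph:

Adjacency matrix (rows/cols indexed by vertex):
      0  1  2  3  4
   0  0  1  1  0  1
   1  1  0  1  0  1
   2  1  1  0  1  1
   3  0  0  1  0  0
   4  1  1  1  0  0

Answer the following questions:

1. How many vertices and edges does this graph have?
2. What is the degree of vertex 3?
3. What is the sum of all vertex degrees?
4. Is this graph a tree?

Count: 5 vertices, 7 edges.
Vertex 3 has neighbors [2], degree = 1.
Handshaking lemma: 2 * 7 = 14.
A tree on 5 vertices has 4 edges. This graph has 7 edges (3 extra). Not a tree.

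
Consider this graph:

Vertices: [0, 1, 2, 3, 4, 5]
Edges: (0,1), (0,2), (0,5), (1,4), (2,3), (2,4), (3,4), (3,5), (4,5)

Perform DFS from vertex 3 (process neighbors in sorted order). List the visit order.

DFS from vertex 3 (neighbors processed in ascending order):
Visit order: 3, 2, 0, 1, 4, 5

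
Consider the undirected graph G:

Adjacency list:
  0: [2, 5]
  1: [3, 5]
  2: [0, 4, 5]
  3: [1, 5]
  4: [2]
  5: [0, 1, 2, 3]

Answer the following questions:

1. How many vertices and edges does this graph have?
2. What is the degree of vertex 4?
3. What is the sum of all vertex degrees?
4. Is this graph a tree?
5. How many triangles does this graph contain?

Count: 6 vertices, 7 edges.
Vertex 4 has neighbors [2], degree = 1.
Handshaking lemma: 2 * 7 = 14.
A tree on 6 vertices has 5 edges. This graph has 7 edges (2 extra). Not a tree.
Number of triangles = 2.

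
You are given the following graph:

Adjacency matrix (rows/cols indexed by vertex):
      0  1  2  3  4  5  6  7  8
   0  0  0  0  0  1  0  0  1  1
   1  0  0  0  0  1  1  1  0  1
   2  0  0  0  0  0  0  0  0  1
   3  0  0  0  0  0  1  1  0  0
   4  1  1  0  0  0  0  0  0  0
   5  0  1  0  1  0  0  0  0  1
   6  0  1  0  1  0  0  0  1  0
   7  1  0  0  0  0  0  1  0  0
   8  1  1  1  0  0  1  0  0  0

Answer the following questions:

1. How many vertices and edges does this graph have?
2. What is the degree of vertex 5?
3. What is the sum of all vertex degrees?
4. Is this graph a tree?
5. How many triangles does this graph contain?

Count: 9 vertices, 12 edges.
Vertex 5 has neighbors [1, 3, 8], degree = 3.
Handshaking lemma: 2 * 12 = 24.
A tree on 9 vertices has 8 edges. This graph has 12 edges (4 extra). Not a tree.
Number of triangles = 1.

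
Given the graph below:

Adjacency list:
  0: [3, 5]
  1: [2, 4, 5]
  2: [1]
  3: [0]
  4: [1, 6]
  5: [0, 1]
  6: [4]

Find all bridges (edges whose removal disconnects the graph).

A bridge is an edge whose removal increases the number of connected components.
Bridges found: (0,3), (0,5), (1,2), (1,4), (1,5), (4,6)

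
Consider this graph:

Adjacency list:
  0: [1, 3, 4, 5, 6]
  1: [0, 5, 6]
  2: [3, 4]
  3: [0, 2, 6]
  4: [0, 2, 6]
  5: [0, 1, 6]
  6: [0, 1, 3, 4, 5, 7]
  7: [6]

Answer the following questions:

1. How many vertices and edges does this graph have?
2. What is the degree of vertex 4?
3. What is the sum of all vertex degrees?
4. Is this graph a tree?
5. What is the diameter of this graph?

Count: 8 vertices, 13 edges.
Vertex 4 has neighbors [0, 2, 6], degree = 3.
Handshaking lemma: 2 * 13 = 26.
A tree on 8 vertices has 7 edges. This graph has 13 edges (6 extra). Not a tree.
Diameter (longest shortest path) = 3.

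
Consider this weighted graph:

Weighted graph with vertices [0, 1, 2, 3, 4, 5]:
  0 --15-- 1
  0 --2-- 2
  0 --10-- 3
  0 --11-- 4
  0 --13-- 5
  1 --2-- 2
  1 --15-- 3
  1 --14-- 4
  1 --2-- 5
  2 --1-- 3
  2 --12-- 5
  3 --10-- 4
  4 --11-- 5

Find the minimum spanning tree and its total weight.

Applying Kruskal's algorithm (sort edges by weight, add if no cycle):
  Add (2,3) w=1
  Add (0,2) w=2
  Add (1,2) w=2
  Add (1,5) w=2
  Skip (0,3) w=10 (creates cycle)
  Add (3,4) w=10
  Skip (0,4) w=11 (creates cycle)
  Skip (4,5) w=11 (creates cycle)
  Skip (2,5) w=12 (creates cycle)
  Skip (0,5) w=13 (creates cycle)
  Skip (1,4) w=14 (creates cycle)
  Skip (0,1) w=15 (creates cycle)
  Skip (1,3) w=15 (creates cycle)
MST weight = 17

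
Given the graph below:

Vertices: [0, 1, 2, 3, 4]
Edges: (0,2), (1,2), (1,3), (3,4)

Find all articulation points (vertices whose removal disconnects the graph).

An articulation point is a vertex whose removal disconnects the graph.
Articulation points: [1, 2, 3]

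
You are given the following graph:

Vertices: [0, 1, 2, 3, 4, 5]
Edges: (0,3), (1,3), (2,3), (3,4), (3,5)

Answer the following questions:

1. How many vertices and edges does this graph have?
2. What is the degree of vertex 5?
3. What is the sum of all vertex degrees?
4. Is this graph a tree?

Count: 6 vertices, 5 edges.
Vertex 5 has neighbors [3], degree = 1.
Handshaking lemma: 2 * 5 = 10.
A graph is a tree iff it is connected and has exactly n-1 edges. This graph is connected (all 6 vertices in one component) and has 6-1 = 5 edges. It is a tree.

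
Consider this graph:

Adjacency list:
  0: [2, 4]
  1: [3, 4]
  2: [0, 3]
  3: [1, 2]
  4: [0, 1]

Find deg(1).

Vertex 1 has neighbors [3, 4], so deg(1) = 2.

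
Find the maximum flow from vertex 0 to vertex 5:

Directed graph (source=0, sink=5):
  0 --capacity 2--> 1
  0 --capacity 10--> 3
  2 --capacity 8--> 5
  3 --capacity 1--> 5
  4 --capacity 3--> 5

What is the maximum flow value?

Computing max flow:
  Flow on (0->3): 1/10
  Flow on (3->5): 1/1
Maximum flow = 1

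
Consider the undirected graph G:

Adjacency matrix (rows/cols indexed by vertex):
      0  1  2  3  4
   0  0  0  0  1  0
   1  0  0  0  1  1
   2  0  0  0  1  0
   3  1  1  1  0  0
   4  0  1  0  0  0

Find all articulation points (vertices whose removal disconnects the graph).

An articulation point is a vertex whose removal disconnects the graph.
Articulation points: [1, 3]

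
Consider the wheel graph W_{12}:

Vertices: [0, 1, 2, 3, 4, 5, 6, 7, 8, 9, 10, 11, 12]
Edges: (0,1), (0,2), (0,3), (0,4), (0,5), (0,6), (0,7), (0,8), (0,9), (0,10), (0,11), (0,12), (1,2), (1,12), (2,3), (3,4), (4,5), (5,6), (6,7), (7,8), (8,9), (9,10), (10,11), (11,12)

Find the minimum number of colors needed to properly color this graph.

W_{12} = C_{12} plus a hub adjacent to every cycle vertex.
The outer cycle needs 2 colors (even cycle); the hub is adjacent to all of them so needs a fresh color.
Chromatic number = 2 + 1 = 3.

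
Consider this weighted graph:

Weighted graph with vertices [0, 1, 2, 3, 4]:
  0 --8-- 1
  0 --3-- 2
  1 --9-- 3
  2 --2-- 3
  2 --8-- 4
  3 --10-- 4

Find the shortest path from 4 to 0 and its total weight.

Using Dijkstra's algorithm from vertex 4:
Shortest path: 4 -> 2 -> 0
Total weight: 8 + 3 = 11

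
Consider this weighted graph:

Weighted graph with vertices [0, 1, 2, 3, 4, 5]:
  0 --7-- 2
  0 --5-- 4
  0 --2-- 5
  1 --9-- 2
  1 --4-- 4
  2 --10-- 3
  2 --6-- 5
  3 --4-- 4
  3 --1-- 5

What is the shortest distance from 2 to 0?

Using Dijkstra's algorithm from vertex 2:
Shortest path: 2 -> 0
Total weight: 7 = 7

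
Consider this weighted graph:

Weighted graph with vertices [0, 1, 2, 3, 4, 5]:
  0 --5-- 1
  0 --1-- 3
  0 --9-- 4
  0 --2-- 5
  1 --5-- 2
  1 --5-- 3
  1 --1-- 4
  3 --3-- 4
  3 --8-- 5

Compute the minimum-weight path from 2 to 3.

Using Dijkstra's algorithm from vertex 2:
Shortest path: 2 -> 1 -> 4 -> 3
Total weight: 5 + 1 + 3 = 9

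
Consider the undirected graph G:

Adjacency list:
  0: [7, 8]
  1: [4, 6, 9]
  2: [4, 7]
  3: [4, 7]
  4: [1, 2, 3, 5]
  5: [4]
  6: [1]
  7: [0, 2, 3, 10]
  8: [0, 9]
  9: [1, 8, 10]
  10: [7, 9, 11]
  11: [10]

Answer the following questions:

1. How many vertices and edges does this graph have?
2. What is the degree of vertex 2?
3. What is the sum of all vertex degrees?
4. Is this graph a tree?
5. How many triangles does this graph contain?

Count: 12 vertices, 14 edges.
Vertex 2 has neighbors [4, 7], degree = 2.
Handshaking lemma: 2 * 14 = 28.
A tree on 12 vertices has 11 edges. This graph has 14 edges (3 extra). Not a tree.
Number of triangles = 0.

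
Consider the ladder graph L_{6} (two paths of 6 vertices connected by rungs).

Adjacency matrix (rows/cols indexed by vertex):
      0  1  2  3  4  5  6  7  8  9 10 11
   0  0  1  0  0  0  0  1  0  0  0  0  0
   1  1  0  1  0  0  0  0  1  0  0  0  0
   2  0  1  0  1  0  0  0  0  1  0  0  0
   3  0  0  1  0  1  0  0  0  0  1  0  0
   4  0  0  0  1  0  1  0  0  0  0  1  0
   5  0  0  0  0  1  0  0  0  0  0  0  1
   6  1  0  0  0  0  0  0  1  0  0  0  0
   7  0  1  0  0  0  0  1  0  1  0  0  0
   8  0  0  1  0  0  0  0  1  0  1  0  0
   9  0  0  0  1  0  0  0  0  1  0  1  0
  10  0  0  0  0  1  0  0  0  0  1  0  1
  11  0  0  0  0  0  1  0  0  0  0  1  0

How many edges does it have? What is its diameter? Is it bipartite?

Ladder graph L_{6}: 6 rungs + 2 * (6-1) path edges = 6 + 10 = 16 edges.
Diameter = 6.
Ladder graphs are bipartite (alternating coloring along each path).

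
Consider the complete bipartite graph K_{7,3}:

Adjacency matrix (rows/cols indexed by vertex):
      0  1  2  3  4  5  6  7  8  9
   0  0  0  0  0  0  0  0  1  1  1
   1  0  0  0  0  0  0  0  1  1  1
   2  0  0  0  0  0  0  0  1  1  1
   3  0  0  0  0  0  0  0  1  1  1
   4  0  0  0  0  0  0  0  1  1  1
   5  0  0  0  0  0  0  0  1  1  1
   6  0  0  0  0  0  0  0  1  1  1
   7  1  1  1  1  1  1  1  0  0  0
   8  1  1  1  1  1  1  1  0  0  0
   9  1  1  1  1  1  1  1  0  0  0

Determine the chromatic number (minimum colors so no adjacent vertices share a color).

K_{7,3} is bipartite: vertices split into two independent sets of size 7 and 3.
Color one set 0, the other 1. No adjacent vertices share a color.
Chromatic number = 2.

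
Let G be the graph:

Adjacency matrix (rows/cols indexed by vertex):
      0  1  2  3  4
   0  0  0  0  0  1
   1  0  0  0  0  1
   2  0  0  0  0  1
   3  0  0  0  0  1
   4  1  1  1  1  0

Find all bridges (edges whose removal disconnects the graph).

A bridge is an edge whose removal increases the number of connected components.
Bridges found: (0,4), (1,4), (2,4), (3,4)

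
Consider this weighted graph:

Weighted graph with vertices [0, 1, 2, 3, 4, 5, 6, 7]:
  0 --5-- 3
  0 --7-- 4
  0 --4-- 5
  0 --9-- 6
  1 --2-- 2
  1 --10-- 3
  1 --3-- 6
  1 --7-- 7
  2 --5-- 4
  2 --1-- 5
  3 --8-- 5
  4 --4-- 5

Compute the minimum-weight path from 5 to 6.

Using Dijkstra's algorithm from vertex 5:
Shortest path: 5 -> 2 -> 1 -> 6
Total weight: 1 + 2 + 3 = 6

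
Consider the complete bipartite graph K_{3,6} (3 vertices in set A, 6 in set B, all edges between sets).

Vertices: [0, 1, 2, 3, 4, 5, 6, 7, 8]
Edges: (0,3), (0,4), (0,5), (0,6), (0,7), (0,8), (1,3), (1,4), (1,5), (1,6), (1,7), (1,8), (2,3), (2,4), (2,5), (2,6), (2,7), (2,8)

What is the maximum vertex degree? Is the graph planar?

Set-A vertices have degree 6; set-B vertices have degree 3. Maximum degree = max(3,6) = 6.
K_{3,6} contains K_{3,3} as a subgraph (since both sides have >= 3 vertices); by Kuratowski's theorem it is not planar.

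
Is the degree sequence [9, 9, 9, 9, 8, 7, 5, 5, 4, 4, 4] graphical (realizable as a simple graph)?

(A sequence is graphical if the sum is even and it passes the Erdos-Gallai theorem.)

Sum of degrees = 73. Sum is odd, so the sequence is NOT graphical.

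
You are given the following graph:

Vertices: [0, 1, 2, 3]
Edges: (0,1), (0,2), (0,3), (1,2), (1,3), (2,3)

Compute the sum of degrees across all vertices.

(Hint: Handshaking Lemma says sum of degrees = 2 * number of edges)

Count edges: 6 edges.
By Handshaking Lemma: sum of degrees = 2 * 6 = 12.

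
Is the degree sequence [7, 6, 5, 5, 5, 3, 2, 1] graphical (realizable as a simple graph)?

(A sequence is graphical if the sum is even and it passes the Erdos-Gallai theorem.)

Sum of degrees = 34. Sum is even but fails Erdos-Gallai. The sequence is NOT graphical.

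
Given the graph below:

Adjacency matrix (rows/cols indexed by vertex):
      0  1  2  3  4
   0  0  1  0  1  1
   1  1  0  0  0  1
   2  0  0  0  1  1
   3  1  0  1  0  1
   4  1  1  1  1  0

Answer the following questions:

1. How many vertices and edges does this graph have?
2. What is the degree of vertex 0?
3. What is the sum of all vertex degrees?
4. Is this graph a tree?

Count: 5 vertices, 7 edges.
Vertex 0 has neighbors [1, 3, 4], degree = 3.
Handshaking lemma: 2 * 7 = 14.
A tree on 5 vertices has 4 edges. This graph has 7 edges (3 extra). Not a tree.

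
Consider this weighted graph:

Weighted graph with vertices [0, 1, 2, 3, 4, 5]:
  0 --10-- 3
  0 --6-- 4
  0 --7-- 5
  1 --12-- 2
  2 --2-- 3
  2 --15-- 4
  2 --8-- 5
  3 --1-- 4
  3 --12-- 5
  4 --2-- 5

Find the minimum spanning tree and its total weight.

Applying Kruskal's algorithm (sort edges by weight, add if no cycle):
  Add (3,4) w=1
  Add (2,3) w=2
  Add (4,5) w=2
  Add (0,4) w=6
  Skip (0,5) w=7 (creates cycle)
  Skip (2,5) w=8 (creates cycle)
  Skip (0,3) w=10 (creates cycle)
  Add (1,2) w=12
  Skip (3,5) w=12 (creates cycle)
  Skip (2,4) w=15 (creates cycle)
MST weight = 23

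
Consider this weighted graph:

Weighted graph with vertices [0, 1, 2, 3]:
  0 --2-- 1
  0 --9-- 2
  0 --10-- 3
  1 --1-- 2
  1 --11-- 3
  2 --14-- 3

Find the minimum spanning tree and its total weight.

Applying Kruskal's algorithm (sort edges by weight, add if no cycle):
  Add (1,2) w=1
  Add (0,1) w=2
  Skip (0,2) w=9 (creates cycle)
  Add (0,3) w=10
  Skip (1,3) w=11 (creates cycle)
  Skip (2,3) w=14 (creates cycle)
MST weight = 13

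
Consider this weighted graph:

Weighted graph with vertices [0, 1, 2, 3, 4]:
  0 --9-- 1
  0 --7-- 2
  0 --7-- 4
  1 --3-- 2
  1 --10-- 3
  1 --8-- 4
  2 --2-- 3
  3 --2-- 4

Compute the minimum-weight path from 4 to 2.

Using Dijkstra's algorithm from vertex 4:
Shortest path: 4 -> 3 -> 2
Total weight: 2 + 2 = 4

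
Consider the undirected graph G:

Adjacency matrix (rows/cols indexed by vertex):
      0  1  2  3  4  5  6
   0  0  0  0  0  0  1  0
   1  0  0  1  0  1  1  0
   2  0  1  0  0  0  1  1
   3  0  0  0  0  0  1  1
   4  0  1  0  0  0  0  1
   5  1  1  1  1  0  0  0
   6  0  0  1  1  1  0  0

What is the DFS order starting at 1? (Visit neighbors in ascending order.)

DFS from vertex 1 (neighbors processed in ascending order):
Visit order: 1, 2, 5, 0, 3, 6, 4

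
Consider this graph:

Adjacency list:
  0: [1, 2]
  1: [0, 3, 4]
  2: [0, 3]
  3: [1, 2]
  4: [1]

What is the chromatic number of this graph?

The graph has a maximum clique of size 2 (lower bound on chromatic number).
A valid 2-coloring: {0: 1, 1: 0, 2: 0, 3: 1, 4: 1}.
Chromatic number = 2.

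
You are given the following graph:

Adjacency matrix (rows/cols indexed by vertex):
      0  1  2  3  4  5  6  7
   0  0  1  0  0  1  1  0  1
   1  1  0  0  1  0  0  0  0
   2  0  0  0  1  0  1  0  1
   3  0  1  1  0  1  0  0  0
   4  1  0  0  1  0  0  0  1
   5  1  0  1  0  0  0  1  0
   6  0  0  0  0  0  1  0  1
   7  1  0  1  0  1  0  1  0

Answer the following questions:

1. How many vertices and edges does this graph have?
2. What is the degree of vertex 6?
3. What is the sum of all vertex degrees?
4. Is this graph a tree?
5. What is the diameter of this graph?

Count: 8 vertices, 12 edges.
Vertex 6 has neighbors [5, 7], degree = 2.
Handshaking lemma: 2 * 12 = 24.
A tree on 8 vertices has 7 edges. This graph has 12 edges (5 extra). Not a tree.
Diameter (longest shortest path) = 3.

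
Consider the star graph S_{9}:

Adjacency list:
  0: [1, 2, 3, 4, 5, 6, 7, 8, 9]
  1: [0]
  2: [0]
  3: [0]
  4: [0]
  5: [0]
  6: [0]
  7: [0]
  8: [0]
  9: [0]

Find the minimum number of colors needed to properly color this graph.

S_{9} has one hub adjacent to 9 leaves; leaves are pairwise non-adjacent.
Color the hub 0 and every leaf 1.
Chromatic number = 2.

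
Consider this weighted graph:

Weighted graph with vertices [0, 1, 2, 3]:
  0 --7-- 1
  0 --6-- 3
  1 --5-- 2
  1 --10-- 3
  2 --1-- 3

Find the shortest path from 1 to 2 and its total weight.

Using Dijkstra's algorithm from vertex 1:
Shortest path: 1 -> 2
Total weight: 5 = 5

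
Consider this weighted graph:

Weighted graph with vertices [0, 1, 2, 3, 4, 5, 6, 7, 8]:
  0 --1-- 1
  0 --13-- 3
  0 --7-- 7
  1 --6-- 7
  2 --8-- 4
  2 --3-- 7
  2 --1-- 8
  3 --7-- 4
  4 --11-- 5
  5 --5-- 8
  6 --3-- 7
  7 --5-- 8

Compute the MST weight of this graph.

Applying Kruskal's algorithm (sort edges by weight, add if no cycle):
  Add (0,1) w=1
  Add (2,8) w=1
  Add (2,7) w=3
  Add (6,7) w=3
  Add (5,8) w=5
  Skip (7,8) w=5 (creates cycle)
  Add (1,7) w=6
  Skip (0,7) w=7 (creates cycle)
  Add (3,4) w=7
  Add (2,4) w=8
  Skip (4,5) w=11 (creates cycle)
  Skip (0,3) w=13 (creates cycle)
MST weight = 34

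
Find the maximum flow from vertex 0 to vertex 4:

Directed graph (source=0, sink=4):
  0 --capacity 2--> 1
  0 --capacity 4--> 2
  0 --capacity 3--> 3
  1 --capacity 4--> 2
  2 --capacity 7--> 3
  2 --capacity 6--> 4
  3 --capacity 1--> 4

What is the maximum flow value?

Computing max flow:
  Flow on (0->1): 2/2
  Flow on (0->2): 4/4
  Flow on (0->3): 1/3
  Flow on (1->2): 2/4
  Flow on (2->4): 6/6
  Flow on (3->4): 1/1
Maximum flow = 7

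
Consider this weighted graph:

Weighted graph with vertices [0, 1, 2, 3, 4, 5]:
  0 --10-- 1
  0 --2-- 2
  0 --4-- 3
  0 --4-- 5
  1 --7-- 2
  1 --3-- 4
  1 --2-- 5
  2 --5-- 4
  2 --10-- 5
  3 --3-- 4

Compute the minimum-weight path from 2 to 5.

Using Dijkstra's algorithm from vertex 2:
Shortest path: 2 -> 0 -> 5
Total weight: 2 + 4 = 6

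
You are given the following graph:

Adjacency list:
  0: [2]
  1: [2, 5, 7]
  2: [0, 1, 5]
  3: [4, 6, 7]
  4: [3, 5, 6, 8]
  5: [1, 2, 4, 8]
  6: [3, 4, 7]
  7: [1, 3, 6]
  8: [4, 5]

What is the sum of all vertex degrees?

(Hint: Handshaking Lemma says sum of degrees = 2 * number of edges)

Count edges: 13 edges.
By Handshaking Lemma: sum of degrees = 2 * 13 = 26.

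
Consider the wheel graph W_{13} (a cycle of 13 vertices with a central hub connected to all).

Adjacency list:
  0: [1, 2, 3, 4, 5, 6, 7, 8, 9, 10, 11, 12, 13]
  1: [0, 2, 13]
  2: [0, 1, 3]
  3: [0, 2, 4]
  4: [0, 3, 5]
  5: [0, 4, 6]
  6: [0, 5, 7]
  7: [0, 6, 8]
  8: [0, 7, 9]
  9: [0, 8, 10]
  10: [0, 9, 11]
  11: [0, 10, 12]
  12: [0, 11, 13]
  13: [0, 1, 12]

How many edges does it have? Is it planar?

Wheel graph W_{13}: 13 cycle edges + 13 spoke edges = 26 edges.
Total vertices: 14.
The graph is planar.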